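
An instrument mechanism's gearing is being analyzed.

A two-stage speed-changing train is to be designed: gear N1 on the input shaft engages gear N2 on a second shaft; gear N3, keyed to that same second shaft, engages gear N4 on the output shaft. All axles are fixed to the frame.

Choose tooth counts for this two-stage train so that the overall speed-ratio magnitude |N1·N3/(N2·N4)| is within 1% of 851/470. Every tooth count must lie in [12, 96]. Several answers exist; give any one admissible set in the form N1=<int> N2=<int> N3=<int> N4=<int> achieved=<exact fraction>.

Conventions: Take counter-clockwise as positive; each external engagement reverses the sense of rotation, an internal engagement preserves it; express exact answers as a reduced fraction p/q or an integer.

N1=23 N2=20 N3=74 N4=47 achieved=851/470

class = fixed-axis compound train [2-stage, 851/470 wanted]
target = 851/470 in lowest terms: an exact hit needs N1·N3 = k·851 and N2·N4 = k·470 for one integer k, every count in [12, 96]; additionally prefer no 1:1 stage (N1 ≠ N2, N3 ≠ N4)
k = 1: no 1:1-free in-range split of k·851 and k·470 into factor pairs; take k = 2
k = 2: N1·N3 = 1702 = 23·74, N2·N4 = 940 = 20·47
achieved = 23·74/(20·47) = 851/470; |achieved − target| = 0 ≤ 851/47000 ✓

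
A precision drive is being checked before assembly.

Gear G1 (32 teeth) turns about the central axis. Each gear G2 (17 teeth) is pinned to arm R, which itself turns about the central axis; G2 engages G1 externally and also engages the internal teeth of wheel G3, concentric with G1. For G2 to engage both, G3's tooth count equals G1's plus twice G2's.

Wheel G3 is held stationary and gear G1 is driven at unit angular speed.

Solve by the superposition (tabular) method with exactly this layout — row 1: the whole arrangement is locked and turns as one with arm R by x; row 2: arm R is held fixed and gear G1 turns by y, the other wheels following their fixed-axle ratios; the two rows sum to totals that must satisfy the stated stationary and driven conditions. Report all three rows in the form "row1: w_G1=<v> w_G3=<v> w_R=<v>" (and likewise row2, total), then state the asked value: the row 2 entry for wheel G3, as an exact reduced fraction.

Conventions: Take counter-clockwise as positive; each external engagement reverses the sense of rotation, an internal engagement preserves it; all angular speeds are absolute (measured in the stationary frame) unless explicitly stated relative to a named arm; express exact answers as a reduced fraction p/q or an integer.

class = planetary set [G3 = 32+2·17 = 66; Willis about the carrier]
row 1: whole set turns with the arm by x
row 2 (arm held, sun turns y): ω_ring = −(32/66)·y, ω_arm = 0
boundary: total ω_ring = x − (32/66)·y = 0 and total ω_sun = x + y = 1  ⇒  y = 33/49, x = 16/49
row 2 ring = −(32/66)·33/49 = -16/49
totals (row 1 + row 2): sun 16/49 + 33/49 = 1, ring 16/49 + (-16/49) = 0, arm 16/49 + 0 = 16/49
asked cell (row2, ring) = -16/49

row1: w_G1=16/49 w_G3=16/49 w_R=16/49
row2: w_G1=33/49 w_G3=-16/49 w_R=0
total: w_G1=1 w_G3=0 w_R=16/49
asked value: -16/49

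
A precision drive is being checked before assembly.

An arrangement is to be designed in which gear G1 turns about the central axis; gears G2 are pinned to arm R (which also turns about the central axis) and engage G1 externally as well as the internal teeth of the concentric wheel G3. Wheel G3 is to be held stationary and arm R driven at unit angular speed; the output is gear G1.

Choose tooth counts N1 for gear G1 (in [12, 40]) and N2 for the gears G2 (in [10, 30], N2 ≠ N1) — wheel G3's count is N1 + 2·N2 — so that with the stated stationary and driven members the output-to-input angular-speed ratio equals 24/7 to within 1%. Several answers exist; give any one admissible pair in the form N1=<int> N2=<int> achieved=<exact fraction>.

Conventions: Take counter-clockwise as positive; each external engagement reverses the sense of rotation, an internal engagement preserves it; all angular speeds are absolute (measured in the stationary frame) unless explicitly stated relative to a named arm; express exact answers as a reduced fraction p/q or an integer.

N1=14 N2=10 achieved=24/7

class = planetary set [ratio 24/7 wanted; Willis about the carrier]
Willis with ω_ring = 0: ω_sun/ω_arm = (N1+N3)/N1; set equal to 24/7  ⇒  N3/N1 = 24/7 − 1 = 17/7
N3 = N1 + 2·N2  ⇒  N2/N1 = (N3/N1 − 1)/2 = (17/7 − 1)/2 = 5/7
smallest multiple with N1 ≥ 12 and N2 ≥ 10: k = 2  ⇒  N1 = 2·7 = 14, N2 = 2·5 = 10 (N1 ≤ 40, N2 ≤ 30, N2 ≠ N1 ✓), N3 = 14 + 2·10 = 34
check: (N1+N3)/N1 with N1 = 14, N3 = 34 gives 24/7; |achieved − target| = 0 ≤ 6/175 ✓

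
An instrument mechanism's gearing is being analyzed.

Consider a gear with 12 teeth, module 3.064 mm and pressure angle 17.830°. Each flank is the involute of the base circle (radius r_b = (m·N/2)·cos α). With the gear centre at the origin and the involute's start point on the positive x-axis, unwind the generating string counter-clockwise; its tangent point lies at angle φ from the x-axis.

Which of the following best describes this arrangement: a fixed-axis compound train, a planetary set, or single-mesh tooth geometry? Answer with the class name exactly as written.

single-mesh tooth geometry

class = single-mesh tooth geometry [base-circle involute, m = 3.064, 12T]
classification: single-mesh tooth geometry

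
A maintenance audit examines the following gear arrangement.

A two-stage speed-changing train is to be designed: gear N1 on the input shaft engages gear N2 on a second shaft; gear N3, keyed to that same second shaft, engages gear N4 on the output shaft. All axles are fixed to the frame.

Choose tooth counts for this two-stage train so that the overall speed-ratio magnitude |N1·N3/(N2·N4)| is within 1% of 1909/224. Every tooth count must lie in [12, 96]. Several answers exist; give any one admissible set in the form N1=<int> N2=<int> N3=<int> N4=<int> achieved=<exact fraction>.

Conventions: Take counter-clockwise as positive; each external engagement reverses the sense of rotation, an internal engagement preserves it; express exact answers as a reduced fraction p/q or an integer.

topology: fixed-axis compound train — 2 stages, target 1909/224
target = 1909/224 in lowest terms: an exact hit needs N1·N3 = k·1909 and N2·N4 = k·224 for one integer k, every count in [12, 96]; additionally prefer no 1:1 stage (N1 ≠ N2, N3 ≠ N4)
k = 1: N1·N3 = 1909 = 23·83, N2·N4 = 224 = 14·16
achieved = 23·83/(14·16) = 1909/224; |achieved − target| = 0 ≤ 1909/22400 ✓

N1=23 N2=14 N3=83 N4=16 achieved=1909/224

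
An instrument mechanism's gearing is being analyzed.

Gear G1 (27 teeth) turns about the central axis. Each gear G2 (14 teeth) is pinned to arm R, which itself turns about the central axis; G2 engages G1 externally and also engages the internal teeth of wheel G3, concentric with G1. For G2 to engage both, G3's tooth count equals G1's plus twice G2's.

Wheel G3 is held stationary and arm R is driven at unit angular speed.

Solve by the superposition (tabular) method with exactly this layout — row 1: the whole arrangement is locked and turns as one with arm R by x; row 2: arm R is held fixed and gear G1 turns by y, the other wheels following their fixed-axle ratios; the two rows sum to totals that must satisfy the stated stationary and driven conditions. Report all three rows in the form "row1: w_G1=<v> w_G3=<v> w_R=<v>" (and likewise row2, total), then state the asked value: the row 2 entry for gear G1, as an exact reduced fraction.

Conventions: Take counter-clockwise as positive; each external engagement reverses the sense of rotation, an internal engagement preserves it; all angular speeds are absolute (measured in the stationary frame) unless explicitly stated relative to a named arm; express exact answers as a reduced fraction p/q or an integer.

recognized (axles ride arm R): planetary set, 27/14/55 teeth
row 1: whole set turns with the arm by x
row 2 — arm fixed, fixed-axis ratios: sun y, ring −(27/55)·y, arm 0
boundary: total ω_ring = x − (27/55)·y = 0 and total ω_arm = x = 1  ⇒  y = 55/27, x = 1
row 2 ring = −(27/55)·55/27 = -1
totals (row 1 + row 2): sun 1 + 55/27 = 82/27, ring 1 + (-1) = 0, arm 1 + 0 = 1
asked cell (row2, sun) = 55/27

row1: w_G1=1 w_G3=1 w_R=1
row2: w_G1=55/27 w_G3=-1 w_R=0
total: w_G1=82/27 w_G3=0 w_R=1
asked value: 55/27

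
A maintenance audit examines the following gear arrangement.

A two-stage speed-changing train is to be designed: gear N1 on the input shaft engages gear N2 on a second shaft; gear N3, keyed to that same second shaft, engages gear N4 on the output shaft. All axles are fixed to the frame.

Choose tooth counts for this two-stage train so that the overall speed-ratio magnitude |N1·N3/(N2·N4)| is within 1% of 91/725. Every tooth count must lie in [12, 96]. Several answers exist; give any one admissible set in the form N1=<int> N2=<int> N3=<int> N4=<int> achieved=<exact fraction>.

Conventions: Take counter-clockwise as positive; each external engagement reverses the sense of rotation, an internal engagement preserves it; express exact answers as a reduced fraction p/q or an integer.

N1=13 N2=25 N3=14 N4=58 achieved=91/725

topology: fixed-axis compound train — 2 stages, target 91/725
target = 91/725 in lowest terms: an exact hit needs N1·N3 = k·91 and N2·N4 = k·725 for one integer k, every count in [12, 96]; additionally prefer no 1:1 stage (N1 ≠ N2, N3 ≠ N4)
k = 1: no 1:1-free in-range split of k·91 and k·725 into factor pairs; take k = 2
k = 2: N1·N3 = 182 = 13·14, N2·N4 = 1450 = 25·58
achieved = 13·14/(25·58) = 91/725; |achieved − target| = 0 ≤ 91/72500 ✓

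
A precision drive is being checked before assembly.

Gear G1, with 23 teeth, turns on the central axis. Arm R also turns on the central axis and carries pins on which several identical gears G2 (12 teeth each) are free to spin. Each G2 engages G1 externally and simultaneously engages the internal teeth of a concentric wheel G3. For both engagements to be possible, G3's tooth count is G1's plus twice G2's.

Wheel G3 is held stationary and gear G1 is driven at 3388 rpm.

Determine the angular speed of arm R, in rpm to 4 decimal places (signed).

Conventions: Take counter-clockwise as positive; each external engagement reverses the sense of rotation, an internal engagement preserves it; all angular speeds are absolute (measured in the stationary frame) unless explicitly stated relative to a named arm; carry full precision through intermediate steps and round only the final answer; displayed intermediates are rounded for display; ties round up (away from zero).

+1113.2000 rpm

class = planetary set [G3 = 23+2·12 = 47; Willis about the carrier]
normalise by the input: solve with ω_sun = 1, then scale by 3388 rpm
ring teeth: 23 + 2·12 = 47
23(ω_sun−ω_arm) = −47(ω_ring−ω_arm),  ω_ring = 0, ω_sun = 1
23(1−ω_arm) = −47(0−ω_arm)  ⇒  70·ω_arm = 23  ⇒  ω_arm = 23/70
scale: ω_arm = 23/70 × 3388 rpm = +1113.2000 rpm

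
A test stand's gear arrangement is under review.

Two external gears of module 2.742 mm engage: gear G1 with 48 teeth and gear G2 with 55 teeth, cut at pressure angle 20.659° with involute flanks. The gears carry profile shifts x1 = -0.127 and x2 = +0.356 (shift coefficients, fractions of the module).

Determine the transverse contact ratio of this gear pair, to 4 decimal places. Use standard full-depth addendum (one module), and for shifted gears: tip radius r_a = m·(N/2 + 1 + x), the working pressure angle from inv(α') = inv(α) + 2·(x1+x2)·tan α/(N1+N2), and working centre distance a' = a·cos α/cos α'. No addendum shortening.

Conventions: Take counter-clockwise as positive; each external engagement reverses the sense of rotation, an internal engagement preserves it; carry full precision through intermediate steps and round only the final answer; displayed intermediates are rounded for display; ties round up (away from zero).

class = single-mesh tooth geometry [involute pair 48T × 55T, m = 2.742]
base radii: r_b1 = 61.576331, r_b2 = 70.556212
tip radii: r_a1 = 68.201766, r_a2 = 79.123152
inv(α') = inv(20.659°) + 2·(-0.127+0.356)·tan α/(48+55) = 0.01816000  ⇒  α' = 21.31184°
a' = a·cos α / cos α' = 141.2130·cos 20.659°/cos 21.31184° = 141.831526
action lengths: √(r_a1²−r_b1²) = 29.322967, √(r_a2²−r_b2²) = 35.809134
base pitch p_b = π·m·cos α = 8.060323
CR = (29.322967 + 35.809134 − 141.831526·sin 21.31184°)/8.060323 = 1.685333
contact ratio ≈ 1.6853

1.6853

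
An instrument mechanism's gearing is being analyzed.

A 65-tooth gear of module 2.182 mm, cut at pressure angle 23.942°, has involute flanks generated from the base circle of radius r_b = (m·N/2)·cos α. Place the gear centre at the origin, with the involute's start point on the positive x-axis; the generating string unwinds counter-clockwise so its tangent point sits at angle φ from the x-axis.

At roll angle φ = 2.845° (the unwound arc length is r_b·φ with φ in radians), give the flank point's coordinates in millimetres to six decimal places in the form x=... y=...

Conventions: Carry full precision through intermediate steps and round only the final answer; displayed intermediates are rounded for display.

x=64.893093 y=0.002644

topology: single-mesh involute geometry — m = 2.182, N = 65
pitch radius r_p = m·N/2 = 2.182·65/2 = 70.915000
base radius r_b = r_p·cos α = 70.915000·cos 23.942° = 64.813241
roll angle φ = 2.845° = 0.04965462 rad
x = r_b·(cos φ + φ·sin φ) = 64.893093
y = r_b·(sin φ − φ·cos φ) = 0.002644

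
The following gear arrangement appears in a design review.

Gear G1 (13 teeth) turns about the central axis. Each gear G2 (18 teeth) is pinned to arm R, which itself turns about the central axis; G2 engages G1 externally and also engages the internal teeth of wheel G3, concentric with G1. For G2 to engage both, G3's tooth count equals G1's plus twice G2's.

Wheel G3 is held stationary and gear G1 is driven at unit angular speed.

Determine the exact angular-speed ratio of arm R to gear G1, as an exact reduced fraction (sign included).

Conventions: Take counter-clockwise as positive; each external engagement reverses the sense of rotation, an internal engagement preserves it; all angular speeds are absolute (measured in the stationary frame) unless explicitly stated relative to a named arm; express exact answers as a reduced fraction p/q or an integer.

class = planetary set [G3 = 13+2·18 = 49; Willis about the carrier]
ring teeth: 13 + 2·18 = 49
13(ω_sun−ω_arm) = −49(ω_ring−ω_arm),  ω_ring = 0, ω_sun = 1
13(1−ω_arm) = −49(0−ω_arm)  ⇒  62·ω_arm = 13  ⇒  ω_arm = 13/62
ω_out/ω_in = 13/62

13/62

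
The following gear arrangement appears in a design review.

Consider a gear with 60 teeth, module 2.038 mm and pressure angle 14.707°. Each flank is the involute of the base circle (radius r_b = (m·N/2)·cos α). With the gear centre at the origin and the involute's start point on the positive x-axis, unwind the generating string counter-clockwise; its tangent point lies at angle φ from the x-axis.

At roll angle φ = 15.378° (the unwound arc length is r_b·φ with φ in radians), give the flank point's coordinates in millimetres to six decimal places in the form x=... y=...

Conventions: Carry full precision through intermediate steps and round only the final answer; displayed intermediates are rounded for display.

x=61.228663 y=0.378388

single-mesh involute tooth geometry (60T wheel at module 2.038)
pitch radius r_p = m·N/2 = 2.038·60/2 = 61.140000
base radius r_b = r_p·cos α = 61.140000·cos 14.707° = 59.136854
roll angle φ = 15.378° = 0.26839673 rad
x = r_b·(cos φ + φ·sin φ) = 61.228663
y = r_b·(sin φ − φ·cos φ) = 0.378388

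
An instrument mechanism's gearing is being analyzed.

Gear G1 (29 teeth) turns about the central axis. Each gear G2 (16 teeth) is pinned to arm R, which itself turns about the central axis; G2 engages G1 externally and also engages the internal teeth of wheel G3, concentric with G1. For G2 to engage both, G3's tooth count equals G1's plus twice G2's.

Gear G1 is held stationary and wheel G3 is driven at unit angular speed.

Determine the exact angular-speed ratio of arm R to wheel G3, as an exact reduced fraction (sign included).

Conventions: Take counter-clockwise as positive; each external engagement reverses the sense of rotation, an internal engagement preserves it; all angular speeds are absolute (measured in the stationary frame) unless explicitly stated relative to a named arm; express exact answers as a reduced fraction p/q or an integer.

61/90

recognized (axles ride arm R): planetary set, 29/16/61 teeth
ring teeth: 29 + 2·16 = 61
29(ω_sun−ω_arm) = −61(ω_ring−ω_arm),  ω_sun = 0, ω_ring = 1
29(0−ω_arm) = −61(1−ω_arm)  ⇒  90·ω_arm = 61  ⇒  ω_arm = 61/90
ω_out/ω_in = 61/90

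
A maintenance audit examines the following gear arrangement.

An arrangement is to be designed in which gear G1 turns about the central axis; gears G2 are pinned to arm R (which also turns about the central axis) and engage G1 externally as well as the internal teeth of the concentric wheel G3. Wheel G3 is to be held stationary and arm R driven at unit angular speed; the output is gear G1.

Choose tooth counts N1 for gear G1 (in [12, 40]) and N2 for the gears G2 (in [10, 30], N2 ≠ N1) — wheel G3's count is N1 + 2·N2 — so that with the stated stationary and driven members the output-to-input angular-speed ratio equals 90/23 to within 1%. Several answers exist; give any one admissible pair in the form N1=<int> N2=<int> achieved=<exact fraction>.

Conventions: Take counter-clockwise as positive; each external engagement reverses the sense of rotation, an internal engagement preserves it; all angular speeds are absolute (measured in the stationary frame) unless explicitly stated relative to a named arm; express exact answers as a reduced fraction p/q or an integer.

N1=23 N2=22 achieved=90/23

design class (target 90/23): planetary set
Willis with ω_ring = 0: ω_sun/ω_arm = (N1+N3)/N1; set equal to 90/23  ⇒  N3/N1 = 90/23 − 1 = 67/23
N3 = N1 + 2·N2  ⇒  N2/N1 = (N3/N1 − 1)/2 = (67/23 − 1)/2 = 22/23
smallest multiple with N1 ≥ 12 and N2 ≥ 10: k = 1  ⇒  N1 = 1·23 = 23, N2 = 1·22 = 22 (N1 ≤ 40, N2 ≤ 30, N2 ≠ N1 ✓), N3 = 23 + 2·22 = 67
check: (N1+N3)/N1 with N1 = 23, N3 = 67 gives 90/23; |achieved − target| = 0 ≤ 9/230 ✓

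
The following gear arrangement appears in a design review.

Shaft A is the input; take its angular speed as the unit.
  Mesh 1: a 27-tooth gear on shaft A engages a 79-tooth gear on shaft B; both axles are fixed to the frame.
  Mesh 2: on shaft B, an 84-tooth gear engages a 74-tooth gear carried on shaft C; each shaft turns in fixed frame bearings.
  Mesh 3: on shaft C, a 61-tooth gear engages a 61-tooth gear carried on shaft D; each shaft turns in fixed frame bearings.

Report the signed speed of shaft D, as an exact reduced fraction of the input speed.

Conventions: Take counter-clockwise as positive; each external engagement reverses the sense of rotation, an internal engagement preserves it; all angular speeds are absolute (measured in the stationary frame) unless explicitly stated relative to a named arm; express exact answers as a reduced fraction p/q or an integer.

3-mesh fixed-axis compound train (all bearings frame-fixed)
mesh 1 [27T→79T]: |ω|/ω_in = 1×27/79 = 27/79, sense flips to −
mesh 2 [84T→74T]: |ω|/ω_in = (27/79)×84/74 = 1134/2923, sense flips to +
mesh 3 [61T→61T]: |ω|/ω_in = (1134/2923)×61/61 = 1134/2923, sense flips to −
signed output speed (× input speed) = -1134/2923

-1134/2923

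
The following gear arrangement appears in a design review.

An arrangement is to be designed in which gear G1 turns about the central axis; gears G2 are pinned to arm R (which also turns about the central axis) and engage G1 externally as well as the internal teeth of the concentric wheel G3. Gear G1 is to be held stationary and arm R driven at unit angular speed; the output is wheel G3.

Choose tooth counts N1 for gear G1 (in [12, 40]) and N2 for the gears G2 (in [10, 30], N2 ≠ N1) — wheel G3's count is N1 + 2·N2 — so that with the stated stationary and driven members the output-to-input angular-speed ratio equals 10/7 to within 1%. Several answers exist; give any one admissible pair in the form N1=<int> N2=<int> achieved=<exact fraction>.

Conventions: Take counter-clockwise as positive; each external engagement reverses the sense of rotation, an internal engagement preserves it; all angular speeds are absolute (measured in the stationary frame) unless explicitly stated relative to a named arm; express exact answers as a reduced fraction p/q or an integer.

topology: planetary set — design target 10/7, arm = carrier (Willis)
Willis with ω_sun = 0: ω_ring/ω_arm = (N1+N3)/N3; set equal to 10/7  ⇒  N3/N1 = 1/(10/7 − 1) = 7/3
N3 = N1 + 2·N2  ⇒  N2/N1 = (N3/N1 − 1)/2 = (7/3 − 1)/2 = 2/3
smallest multiple with N1 ≥ 12 and N2 ≥ 10: k = 5  ⇒  N1 = 5·3 = 15, N2 = 5·2 = 10 (N1 ≤ 40, N2 ≤ 30, N2 ≠ N1 ✓), N3 = 15 + 2·10 = 35
check: (N1+N3)/N3 with N1 = 15, N3 = 35 gives 10/7; |achieved − target| = 0 ≤ 1/70 ✓

N1=15 N2=10 achieved=10/7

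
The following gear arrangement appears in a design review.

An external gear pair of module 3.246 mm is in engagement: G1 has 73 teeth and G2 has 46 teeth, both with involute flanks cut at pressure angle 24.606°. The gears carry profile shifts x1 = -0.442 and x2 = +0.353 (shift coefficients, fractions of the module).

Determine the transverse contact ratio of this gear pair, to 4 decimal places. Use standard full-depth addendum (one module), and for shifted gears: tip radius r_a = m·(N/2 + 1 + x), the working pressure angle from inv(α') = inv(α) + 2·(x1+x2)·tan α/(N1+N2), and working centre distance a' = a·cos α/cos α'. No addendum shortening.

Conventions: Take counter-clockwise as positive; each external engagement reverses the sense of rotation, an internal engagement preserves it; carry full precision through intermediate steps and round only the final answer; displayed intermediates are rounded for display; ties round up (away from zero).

1.5457

topology: single-mesh involute geometry — m = 3.246, 73T/46T pair
base radii: r_b1 = 107.720220, r_b2 = 67.878495
tip radii: r_a1 = 120.290268, r_a2 = 79.049838
inv(α') = inv(24.606°) + 2·(-0.442+0.353)·tan α/(73+46) = 0.02782169  ⇒  α' = 24.41722°
a' = a·cos α / cos α' = 193.1370·cos 24.606°/cos 24.41722° = 192.847064
action lengths: √(r_a1²−r_b1²) = 53.535996, √(r_a2²−r_b2²) = 40.514033
base pitch p_b = π·m·cos α = 9.271590
CR = (53.535996 + 40.514033 − 192.847064·sin 24.41722°)/9.271590 = 1.545718
contact ratio ≈ 1.5457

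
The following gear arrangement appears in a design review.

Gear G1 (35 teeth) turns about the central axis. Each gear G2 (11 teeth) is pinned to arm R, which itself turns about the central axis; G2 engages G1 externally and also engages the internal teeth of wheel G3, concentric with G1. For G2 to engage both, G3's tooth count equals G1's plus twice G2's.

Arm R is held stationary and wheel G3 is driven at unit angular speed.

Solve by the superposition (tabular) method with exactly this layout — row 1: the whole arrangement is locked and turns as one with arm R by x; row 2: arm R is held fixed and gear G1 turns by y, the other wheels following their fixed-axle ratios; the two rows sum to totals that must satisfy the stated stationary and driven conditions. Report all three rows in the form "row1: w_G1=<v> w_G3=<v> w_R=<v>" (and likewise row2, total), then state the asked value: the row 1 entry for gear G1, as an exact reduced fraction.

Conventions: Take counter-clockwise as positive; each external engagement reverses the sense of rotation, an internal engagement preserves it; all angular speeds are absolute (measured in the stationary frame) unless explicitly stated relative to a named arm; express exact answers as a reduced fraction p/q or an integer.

row1: w_G1=0 w_G3=0 w_R=0
row2: w_G1=-57/35 w_G3=1 w_R=0
total: w_G1=-57/35 w_G3=1 w_R=0
asked value: 0

recognized (axles ride arm R): planetary set, 35/11/57 teeth
superposition row 1 [locked train]: every member turns x
row 2 (arm held, sun turns y): ω_ring = −(35/57)·y, ω_arm = 0
boundary: total ω_arm = x = 0 and total ω_ring = x − (35/57)·y = 1  ⇒  y = -57/35, x = 0
row 2 ring = −(35/57)·(-57/35) = 1
totals (row 1 + row 2): sun 0 + (-57/35) = -57/35, ring 0 + 1 = 1, arm 0 + 0 = 0
asked cell (row1, sun) = 0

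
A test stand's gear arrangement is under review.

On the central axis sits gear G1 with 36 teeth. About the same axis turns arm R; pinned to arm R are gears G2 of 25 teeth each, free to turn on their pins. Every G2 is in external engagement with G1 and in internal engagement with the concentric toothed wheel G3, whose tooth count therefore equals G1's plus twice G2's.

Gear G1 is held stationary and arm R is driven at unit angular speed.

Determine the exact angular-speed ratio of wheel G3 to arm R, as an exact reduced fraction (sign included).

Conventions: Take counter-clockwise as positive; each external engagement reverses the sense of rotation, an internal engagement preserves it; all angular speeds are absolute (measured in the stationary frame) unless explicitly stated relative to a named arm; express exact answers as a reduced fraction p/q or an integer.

planetary set (36T centre, 25T on arm, 86T internal) — Willis relation
ring teeth: 36 + 2·25 = 86
36(ω_sun−ω_arm) = −86(ω_ring−ω_arm),  ω_sun = 0, ω_arm = 1
ω_ring = 1 − (36/86)(0−1) = 61/43
ω_out/ω_in = 61/43

61/43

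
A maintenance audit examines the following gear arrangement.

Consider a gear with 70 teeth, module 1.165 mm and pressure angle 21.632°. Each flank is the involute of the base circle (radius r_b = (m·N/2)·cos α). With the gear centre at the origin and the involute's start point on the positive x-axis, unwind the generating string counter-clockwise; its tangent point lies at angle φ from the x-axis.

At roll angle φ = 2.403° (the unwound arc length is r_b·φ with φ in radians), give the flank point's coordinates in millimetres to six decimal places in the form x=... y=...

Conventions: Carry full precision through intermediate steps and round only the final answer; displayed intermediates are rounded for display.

recognized (one wheel, involute flank): single-mesh tooth geometry, m = 1.165, N = 70
pitch radius r_p = m·N/2 = 1.165·70/2 = 40.775000
base radius r_b = r_p·cos α = 40.775000·cos 21.632° = 37.903247
roll angle φ = 2.403° = 0.04194026 rad
x = r_b·(cos φ + φ·sin φ) = 37.936568
y = r_b·(sin φ − φ·cos φ) = 0.000932

x=37.936568 y=0.000932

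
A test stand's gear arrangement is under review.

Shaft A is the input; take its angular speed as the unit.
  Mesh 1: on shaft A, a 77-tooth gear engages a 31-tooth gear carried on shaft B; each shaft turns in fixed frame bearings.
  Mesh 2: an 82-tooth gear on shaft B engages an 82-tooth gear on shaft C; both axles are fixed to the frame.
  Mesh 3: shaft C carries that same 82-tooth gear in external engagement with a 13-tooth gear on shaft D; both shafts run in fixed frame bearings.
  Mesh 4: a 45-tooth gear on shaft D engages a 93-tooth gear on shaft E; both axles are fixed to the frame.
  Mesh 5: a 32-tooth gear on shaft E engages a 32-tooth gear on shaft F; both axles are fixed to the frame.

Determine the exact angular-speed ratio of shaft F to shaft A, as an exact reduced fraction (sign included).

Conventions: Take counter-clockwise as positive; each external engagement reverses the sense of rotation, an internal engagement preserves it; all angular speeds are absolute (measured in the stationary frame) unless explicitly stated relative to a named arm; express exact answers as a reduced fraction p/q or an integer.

-94710/12493

class = fixed-axis compound train [5 meshes; 5 ratios multiply, 5 sense flips]
mesh 1 [77T→31T]: running ratio 77/31, sense −
mesh 2 [82T→82T]: running ratio 77/31, sense +
mesh 3 [82T→13T]: running ratio 6314/403, sense −
mesh 4 [45T→93T]: running ratio 94710/12493, sense +
mesh 5 [32T→32T]: running ratio 94710/12493, sense −
ω_out/ω_in = -94710/12493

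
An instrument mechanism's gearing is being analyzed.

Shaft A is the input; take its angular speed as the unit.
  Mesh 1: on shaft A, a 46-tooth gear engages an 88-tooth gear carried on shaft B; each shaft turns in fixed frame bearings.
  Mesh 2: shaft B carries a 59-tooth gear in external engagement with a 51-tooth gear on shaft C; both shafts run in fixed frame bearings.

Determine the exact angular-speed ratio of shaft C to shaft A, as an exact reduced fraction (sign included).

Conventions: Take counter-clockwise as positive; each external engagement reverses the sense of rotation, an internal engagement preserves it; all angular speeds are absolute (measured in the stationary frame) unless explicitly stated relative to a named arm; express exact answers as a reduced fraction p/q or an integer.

1357/2244

class = fixed-axis compound train [2 meshes; 2 ratios multiply, 2 sense flips]
mesh 1 [46T→88T]: running ratio 23/44, sense −
mesh 2 [59T→51T]: running ratio 1357/2244, sense +
ω_out/ω_in = 1357/2244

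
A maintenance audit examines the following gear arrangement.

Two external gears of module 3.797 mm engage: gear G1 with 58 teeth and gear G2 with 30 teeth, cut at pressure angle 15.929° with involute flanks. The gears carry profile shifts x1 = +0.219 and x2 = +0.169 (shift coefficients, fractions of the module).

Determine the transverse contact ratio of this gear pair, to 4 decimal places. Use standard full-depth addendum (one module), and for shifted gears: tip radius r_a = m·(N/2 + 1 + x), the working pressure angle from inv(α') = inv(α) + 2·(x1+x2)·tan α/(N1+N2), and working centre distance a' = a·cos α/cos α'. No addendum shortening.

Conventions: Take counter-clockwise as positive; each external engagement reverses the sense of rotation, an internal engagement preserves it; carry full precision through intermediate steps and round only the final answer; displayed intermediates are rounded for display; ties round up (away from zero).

topology: single-mesh involute geometry — m = 3.797, 58T/30T pair
base radii: r_b1 = 105.884939, r_b2 = 54.768072
tip radii: r_a1 = 114.741543, r_a2 = 61.393693
inv(α') = inv(15.929°) + 2·(+0.219+0.169)·tan α/(58+30) = 0.00990804  ⇒  α' = 17.52410°
a' = a·cos α / cos α' = 167.0680·cos 15.929°/cos 17.52410° = 168.471716
action lengths: √(r_a1²−r_b1²) = 44.204089, √(r_a2²−r_b2²) = 27.742456
base pitch p_b = π·m·cos α = 11.470598
CR = (44.204089 + 27.742456 − 168.471716·sin 17.52410°)/11.470598 = 1.849821
contact ratio ≈ 1.8498

1.8498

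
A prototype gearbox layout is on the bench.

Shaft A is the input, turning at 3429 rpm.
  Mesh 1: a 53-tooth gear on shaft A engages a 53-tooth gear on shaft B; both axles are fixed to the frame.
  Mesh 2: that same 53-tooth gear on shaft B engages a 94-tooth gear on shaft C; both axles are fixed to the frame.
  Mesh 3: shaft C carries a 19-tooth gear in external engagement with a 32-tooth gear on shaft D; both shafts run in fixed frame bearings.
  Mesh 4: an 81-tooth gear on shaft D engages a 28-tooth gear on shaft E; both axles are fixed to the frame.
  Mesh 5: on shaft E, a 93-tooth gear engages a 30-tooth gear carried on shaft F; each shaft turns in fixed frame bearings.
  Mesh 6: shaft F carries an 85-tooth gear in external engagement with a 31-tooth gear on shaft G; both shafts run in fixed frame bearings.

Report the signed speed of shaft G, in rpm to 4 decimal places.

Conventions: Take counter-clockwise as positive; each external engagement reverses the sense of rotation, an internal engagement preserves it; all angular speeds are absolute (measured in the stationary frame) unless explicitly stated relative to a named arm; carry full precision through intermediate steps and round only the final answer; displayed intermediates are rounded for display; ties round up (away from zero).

topology: fixed-axis compound train — 6 meshes, A→G
mesh 1 [53T→53T]: ω = 3429.0000×53/53 = 3429.0000 rpm, sense flips to −
mesh 2 [53T→94T]: ω = 3429.0000×53/94 = 1933.3723 rpm, sense flips to +
mesh 3 [19T→32T]: ω = 1933.3723×19/32 = 1147.9398 rpm, sense flips to −
mesh 4 [81T→28T]: ω = 1147.9398×81/28 = 3320.8259 rpm, sense flips to +
mesh 5 [93T→30T]: ω = 3320.8259×93/30 = 10294.5604 rpm, sense flips to −
mesh 6 [85T→31T]: ω = 10294.5604×85/31 = 28227.0204 rpm, sense flips to +
signed output speed = +28227.0204 rpm

+28227.0204 rpm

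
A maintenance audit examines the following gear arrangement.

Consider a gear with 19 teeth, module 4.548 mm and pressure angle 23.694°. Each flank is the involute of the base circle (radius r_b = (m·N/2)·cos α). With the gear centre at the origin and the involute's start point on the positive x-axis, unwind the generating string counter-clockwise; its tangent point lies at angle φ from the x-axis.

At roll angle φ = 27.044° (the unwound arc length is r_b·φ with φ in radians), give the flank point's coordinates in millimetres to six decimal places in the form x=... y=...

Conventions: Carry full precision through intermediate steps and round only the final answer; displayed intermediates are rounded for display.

x=43.728719 y=1.356177

recognized (one wheel, involute flank): single-mesh tooth geometry, m = 4.548, N = 19
pitch radius r_p = m·N/2 = 4.548·19/2 = 43.206000
base radius r_b = r_p·cos α = 43.206000·cos 23.694° = 39.563936
roll angle φ = 27.044° = 0.47200684 rad
x = r_b·(cos φ + φ·sin φ) = 43.728719
y = r_b·(sin φ − φ·cos φ) = 1.356177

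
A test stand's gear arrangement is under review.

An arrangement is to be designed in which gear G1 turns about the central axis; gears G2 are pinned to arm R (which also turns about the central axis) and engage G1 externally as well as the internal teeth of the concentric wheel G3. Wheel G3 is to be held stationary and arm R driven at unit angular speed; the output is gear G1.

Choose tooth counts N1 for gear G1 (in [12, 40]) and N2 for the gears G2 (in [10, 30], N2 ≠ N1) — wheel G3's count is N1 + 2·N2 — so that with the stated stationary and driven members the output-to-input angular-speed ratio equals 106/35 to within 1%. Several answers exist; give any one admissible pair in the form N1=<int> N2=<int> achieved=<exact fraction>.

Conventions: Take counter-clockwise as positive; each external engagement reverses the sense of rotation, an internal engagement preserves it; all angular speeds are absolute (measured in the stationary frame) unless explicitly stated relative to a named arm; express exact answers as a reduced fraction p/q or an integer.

N1=35 N2=18 achieved=106/35

class = planetary set [ratio 106/35 wanted; Willis about the carrier]
Willis with ω_ring = 0: ω_sun/ω_arm = (N1+N3)/N1; set equal to 106/35  ⇒  N3/N1 = 106/35 − 1 = 71/35
N3 = N1 + 2·N2  ⇒  N2/N1 = (N3/N1 − 1)/2 = (71/35 − 1)/2 = 18/35
smallest multiple with N1 ≥ 12 and N2 ≥ 10: k = 1  ⇒  N1 = 1·35 = 35, N2 = 1·18 = 18 (N1 ≤ 40, N2 ≤ 30, N2 ≠ N1 ✓), N3 = 35 + 2·18 = 71
check: (N1+N3)/N1 with N1 = 35, N3 = 71 gives 106/35; |achieved − target| = 0 ≤ 53/1750 ✓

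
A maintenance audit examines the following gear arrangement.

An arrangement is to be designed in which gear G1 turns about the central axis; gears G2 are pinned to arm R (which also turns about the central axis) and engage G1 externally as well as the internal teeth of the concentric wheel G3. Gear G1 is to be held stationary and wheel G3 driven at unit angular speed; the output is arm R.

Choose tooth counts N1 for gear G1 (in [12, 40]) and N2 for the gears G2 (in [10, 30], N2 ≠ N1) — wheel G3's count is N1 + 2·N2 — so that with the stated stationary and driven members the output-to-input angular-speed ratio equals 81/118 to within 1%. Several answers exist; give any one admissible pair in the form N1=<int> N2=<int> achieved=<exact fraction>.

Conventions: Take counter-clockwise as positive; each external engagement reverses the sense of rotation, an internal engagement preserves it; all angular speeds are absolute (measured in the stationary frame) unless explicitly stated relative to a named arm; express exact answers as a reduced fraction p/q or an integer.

planetary set to be sized for 81/118 (Willis relation)
Willis with ω_sun = 0: ω_arm/ω_ring = N3/(N1+N3); set equal to 81/118  ⇒  N3/N1 = (81/118)/(1 − 81/118) = 81/37
N3 = N1 + 2·N2  ⇒  N2/N1 = (N3/N1 − 1)/2 = (81/37 − 1)/2 = 22/37
smallest multiple with N1 ≥ 12 and N2 ≥ 10: k = 1  ⇒  N1 = 1·37 = 37, N2 = 1·22 = 22 (N1 ≤ 40, N2 ≤ 30, N2 ≠ N1 ✓), N3 = 37 + 2·22 = 81
check: N3/(N1+N3) with N1 = 37, N3 = 81 gives 81/118; |achieved − target| = 0 ≤ 81/11800 ✓

N1=37 N2=22 achieved=81/118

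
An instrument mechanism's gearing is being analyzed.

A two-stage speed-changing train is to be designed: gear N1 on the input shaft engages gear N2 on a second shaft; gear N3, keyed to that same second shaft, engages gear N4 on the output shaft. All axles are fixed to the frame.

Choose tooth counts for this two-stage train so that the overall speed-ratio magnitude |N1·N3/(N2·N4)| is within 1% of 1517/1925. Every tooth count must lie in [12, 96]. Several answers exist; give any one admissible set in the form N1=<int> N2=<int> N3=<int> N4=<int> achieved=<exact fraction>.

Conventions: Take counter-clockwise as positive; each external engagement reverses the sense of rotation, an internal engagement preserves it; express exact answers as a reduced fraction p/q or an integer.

N1=37 N2=25 N3=41 N4=77 achieved=1517/1925

2-stage fixed-axis compound train for ratio 1517/1925
target = 1517/1925 in lowest terms: an exact hit needs N1·N3 = k·1517 and N2·N4 = k·1925 for one integer k, every count in [12, 96]; additionally prefer no 1:1 stage (N1 ≠ N2, N3 ≠ N4)
k = 1: N1·N3 = 1517 = 37·41, N2·N4 = 1925 = 25·77
achieved = 37·41/(25·77) = 1517/1925; |achieved − target| = 0 ≤ 1517/192500 ✓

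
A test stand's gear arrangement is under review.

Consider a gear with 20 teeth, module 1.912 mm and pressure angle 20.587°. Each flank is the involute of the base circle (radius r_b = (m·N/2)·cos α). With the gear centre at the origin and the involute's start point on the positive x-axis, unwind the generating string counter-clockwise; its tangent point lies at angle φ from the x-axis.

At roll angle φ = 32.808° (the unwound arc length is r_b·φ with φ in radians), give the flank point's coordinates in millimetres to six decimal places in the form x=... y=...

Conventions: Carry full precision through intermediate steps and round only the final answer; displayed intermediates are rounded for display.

topology: single-mesh involute geometry — m = 1.912, N = 20
pitch radius r_p = m·N/2 = 1.912·20/2 = 19.120000
base radius r_b = r_p·cos α = 19.120000·cos 20.587° = 17.898984
roll angle φ = 32.808° = 0.57260762 rad
x = r_b·(cos φ + φ·sin φ) = 20.597156
y = r_b·(sin φ − φ·cos φ) = 1.083856

x=20.597156 y=1.083856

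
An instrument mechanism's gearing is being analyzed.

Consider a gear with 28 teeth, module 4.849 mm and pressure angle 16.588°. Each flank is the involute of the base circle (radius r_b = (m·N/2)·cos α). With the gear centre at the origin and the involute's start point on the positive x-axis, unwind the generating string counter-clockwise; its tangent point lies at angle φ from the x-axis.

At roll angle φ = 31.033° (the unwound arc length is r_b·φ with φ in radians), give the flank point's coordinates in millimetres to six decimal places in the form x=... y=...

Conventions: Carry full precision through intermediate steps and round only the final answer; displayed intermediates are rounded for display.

x=73.915314 y=3.345853

recognized (one wheel, involute flank): single-mesh tooth geometry, m = 4.849, N = 28
pitch radius r_p = m·N/2 = 4.849·28/2 = 67.886000
base radius r_b = r_p·cos α = 67.886000·cos 16.588° = 65.060747
roll angle φ = 31.033° = 0.54162803 rad
x = r_b·(cos φ + φ·sin φ) = 73.915314
y = r_b·(sin φ − φ·cos φ) = 3.345853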